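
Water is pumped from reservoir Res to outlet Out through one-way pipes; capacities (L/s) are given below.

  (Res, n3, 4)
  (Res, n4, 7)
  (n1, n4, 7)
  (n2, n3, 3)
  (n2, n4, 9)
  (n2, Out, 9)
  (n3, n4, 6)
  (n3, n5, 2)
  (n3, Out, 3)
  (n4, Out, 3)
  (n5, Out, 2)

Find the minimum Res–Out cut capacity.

Augment Res→n3→Out: bottleneck 3, flow now 3.
Augment Res→n4→Out: bottleneck 3, flow now 6.
Augment Res→n3→n5→Out: bottleneck 1, flow now 7.
No augmenting path remains; maximum flow = 7.
By max-flow min-cut, the minimum cut capacity equals the max flow.
In the residual graph, reachable from Res: {Res, n4}.
Min-cut edges: Res→n3 (4), n4→Out (3); capacity 4 + 3 = 7.

7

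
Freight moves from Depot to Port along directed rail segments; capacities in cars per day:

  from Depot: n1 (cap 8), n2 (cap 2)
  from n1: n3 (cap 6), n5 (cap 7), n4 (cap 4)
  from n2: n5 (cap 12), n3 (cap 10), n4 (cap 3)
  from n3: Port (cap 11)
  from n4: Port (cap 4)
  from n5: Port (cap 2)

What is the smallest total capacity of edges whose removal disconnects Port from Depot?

10

Augment Depot→n1→n3→Port: bottleneck 6, flow now 6.
Augment Depot→n1→n4→Port: bottleneck 2, flow now 8.
Augment Depot→n2→n3→Port: bottleneck 2, flow now 10.
No augmenting path remains; maximum flow = 10.
By max-flow min-cut, the minimum cut capacity equals the max flow.
In the residual graph, reachable from Depot: {Depot}.
Min-cut edges: Depot→n1 (8), Depot→n2 (2); capacity 8 + 2 = 10.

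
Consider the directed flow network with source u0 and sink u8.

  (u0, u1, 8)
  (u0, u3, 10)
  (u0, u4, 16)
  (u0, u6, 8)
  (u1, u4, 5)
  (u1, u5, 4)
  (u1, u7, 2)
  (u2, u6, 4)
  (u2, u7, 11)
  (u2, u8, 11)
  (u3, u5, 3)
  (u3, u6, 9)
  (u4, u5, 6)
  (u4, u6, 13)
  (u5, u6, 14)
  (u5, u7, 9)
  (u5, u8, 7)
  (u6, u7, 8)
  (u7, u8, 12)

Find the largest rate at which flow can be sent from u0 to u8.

19

Augment u0→u1→u5→u8: bottleneck 4, flow now 4.
Augment u0→u1→u7→u8: bottleneck 2, flow now 6.
Augment u0→u3→u5→u8: bottleneck 3, flow now 9.
Augment u0→u6→u7→u8: bottleneck 8, flow now 17.
Augment u0→u4→u5→u7→u8: bottleneck 2, flow now 19.
No augmenting path remains; maximum flow = 19.
In the residual graph, reachable from u0: {u0, u1, u3, u4, u5, u6, u7}.
Min-cut edges: u5→u8 (7), u7→u8 (12); capacity 7 + 12 = 19.
This cut is saturated, so no flow can exceed 19.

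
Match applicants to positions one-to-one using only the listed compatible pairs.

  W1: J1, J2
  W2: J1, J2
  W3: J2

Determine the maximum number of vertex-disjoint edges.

2

Unit-capacity flow: source→left, listed edges, right→sink; max matching = max flow.
Augmenting path W1→J1 (+1); matched 1.
Augmenting path W2→J2 (+1); matched 2.
No augmenting path remains; maximum matching = 2.
König certificate: {J1, J2} is a vertex cover of size 2 (every listed pair touches it), so no matching can be larger.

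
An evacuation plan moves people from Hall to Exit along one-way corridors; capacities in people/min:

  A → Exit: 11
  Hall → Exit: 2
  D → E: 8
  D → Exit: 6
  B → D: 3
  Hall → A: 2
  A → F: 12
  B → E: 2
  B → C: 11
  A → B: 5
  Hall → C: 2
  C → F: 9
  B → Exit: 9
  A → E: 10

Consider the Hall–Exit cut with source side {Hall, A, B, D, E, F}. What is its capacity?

41

Edges leaving {Hall, A, B, D, E, F}: Hall→C (2), Hall→Exit (2), A→Exit (11), B→C (11), B→Exit (9), D→Exit (6).
Cut capacity = 2 + 2 + 11 + 11 + 9 + 6 = 41.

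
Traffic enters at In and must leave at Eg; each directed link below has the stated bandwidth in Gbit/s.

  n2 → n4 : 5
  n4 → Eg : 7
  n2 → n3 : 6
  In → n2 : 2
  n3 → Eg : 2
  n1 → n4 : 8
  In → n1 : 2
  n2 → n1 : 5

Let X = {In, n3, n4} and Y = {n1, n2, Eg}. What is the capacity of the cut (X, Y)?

13

Edges leaving {In, n3, n4}: In→n1 (2), In→n2 (2), n3→Eg (2), n4→Eg (7).
Cut capacity = 2 + 2 + 2 + 7 = 13.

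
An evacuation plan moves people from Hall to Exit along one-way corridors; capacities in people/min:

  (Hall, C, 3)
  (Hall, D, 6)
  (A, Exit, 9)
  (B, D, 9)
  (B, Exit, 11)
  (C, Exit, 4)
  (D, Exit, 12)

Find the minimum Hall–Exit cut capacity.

Augment Hall→C→Exit: bottleneck 3, flow now 3.
Augment Hall→D→Exit: bottleneck 6, flow now 9.
No augmenting path remains; maximum flow = 9.
By max-flow min-cut, the minimum cut capacity equals the max flow.
In the residual graph, reachable from Hall: {Hall}.
Min-cut edges: Hall→C (3), Hall→D (6); capacity 3 + 6 = 9.

9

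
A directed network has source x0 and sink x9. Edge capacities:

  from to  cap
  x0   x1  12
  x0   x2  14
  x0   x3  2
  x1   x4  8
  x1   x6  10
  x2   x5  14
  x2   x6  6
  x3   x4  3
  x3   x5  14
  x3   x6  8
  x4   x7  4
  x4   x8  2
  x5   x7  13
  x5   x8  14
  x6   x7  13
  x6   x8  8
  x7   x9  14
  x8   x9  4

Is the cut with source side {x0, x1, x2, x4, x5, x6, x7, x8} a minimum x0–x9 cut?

No — its capacity is 20, but the minimum cut has capacity 18.

Given cut capacity: 2 + 14 + 4 = 20.
Augment x0→x1→x4→x7→x9: bottleneck 4, flow now 4.
Augment x0→x1→x4→x8→x9: bottleneck 2, flow now 6.
Augment x0→x1→x6→x7→x9: bottleneck 6, flow now 12.
Augment x0→x2→x5→x7→x9: bottleneck 4, flow now 16.
Augment x0→x2→x5→x8→x9: bottleneck 2, flow now 18.
No augmenting path remains; maximum flow = 18.
In the residual graph, reachable from x0: {x0, x1, x2, x3, x4, x5, x6, x7, x8}.
Min-cut edges: x7→x9 (14), x8→x9 (4); capacity 14 + 4 = 18.
Cut capacity 20 exceeds the max flow 18, so it is not minimum.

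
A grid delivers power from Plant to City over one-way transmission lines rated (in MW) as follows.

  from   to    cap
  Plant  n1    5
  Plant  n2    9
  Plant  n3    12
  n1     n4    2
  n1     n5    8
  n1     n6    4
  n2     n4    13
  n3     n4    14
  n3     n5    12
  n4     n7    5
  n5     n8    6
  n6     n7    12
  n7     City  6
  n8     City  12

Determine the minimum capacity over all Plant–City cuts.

Augment Plant→n1→n4→n7→City: bottleneck 2, flow now 2.
Augment Plant→n1→n5→n8→City: bottleneck 3, flow now 5.
Augment Plant→n2→n4→n7→City: bottleneck 3, flow now 8.
Augment Plant→n3→n5→n8→City: bottleneck 3, flow now 11.
Augment Plant→n2→n4→n1→n6→n7→City: bottleneck 1, flow now 12. (uses reverse residual edge)
No augmenting path remains; maximum flow = 12.
By max-flow min-cut, the minimum cut capacity equals the max flow.
In the residual graph, reachable from Plant: {Plant, n1, n2, n3, n4, n5, n6, n7}.
Min-cut edges: n5→n8 (6), n7→City (6); capacity 6 + 6 = 12.

12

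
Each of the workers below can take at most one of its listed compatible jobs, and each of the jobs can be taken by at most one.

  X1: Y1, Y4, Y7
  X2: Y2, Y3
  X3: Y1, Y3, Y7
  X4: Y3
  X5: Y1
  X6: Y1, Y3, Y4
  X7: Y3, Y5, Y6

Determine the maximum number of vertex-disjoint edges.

Unit-capacity flow: source→left, listed edges, right→sink; max matching = max flow.
Augmenting path X1→Y1 (+1); matched 1.
Augmenting path X2→Y2 (+1); matched 2.
Augmenting path X3→Y3 (+1); matched 3.
Augmenting path X6→Y4 (+1); matched 4.
Augmenting path X7→Y5 (+1); matched 5.
Augmenting path X4→Y3→X3→Y7 (+1); matched 6.
No augmenting path remains; maximum matching = 6.
König certificate: {X2, X7, Y1, Y3, Y4, Y7} is a vertex cover of size 6 (every listed pair touches it), so no matching can be larger.

6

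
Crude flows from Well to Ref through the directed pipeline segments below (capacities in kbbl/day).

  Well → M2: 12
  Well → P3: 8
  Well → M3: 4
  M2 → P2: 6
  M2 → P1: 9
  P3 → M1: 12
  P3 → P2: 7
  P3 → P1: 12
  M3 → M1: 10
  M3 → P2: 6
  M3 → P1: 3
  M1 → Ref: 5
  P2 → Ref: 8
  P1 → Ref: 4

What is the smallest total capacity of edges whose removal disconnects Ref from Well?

Augment Well→M2→P2→Ref: bottleneck 6, flow now 6.
Augment Well→M2→P1→Ref: bottleneck 4, flow now 10.
Augment Well→P3→M1→Ref: bottleneck 5, flow now 15.
Augment Well→P3→P2→Ref: bottleneck 2, flow now 17.
No augmenting path remains; maximum flow = 17.
By max-flow min-cut, the minimum cut capacity equals the max flow.
In the residual graph, reachable from Well: {Well, M2, P3, M3, M1, P2, P1}.
Min-cut edges: M1→Ref (5), P2→Ref (8), P1→Ref (4); capacity 5 + 8 + 4 = 17.

17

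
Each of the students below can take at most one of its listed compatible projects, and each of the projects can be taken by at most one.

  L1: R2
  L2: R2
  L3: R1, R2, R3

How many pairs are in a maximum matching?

Unit-capacity flow: source→left, listed edges, right→sink; max matching = max flow.
Augmenting path L1→R2 (+1); matched 1.
Augmenting path L3→R1 (+1); matched 2.
No augmenting path remains; maximum matching = 2.
König certificate: {L3, R2} is a vertex cover of size 2 (every listed pair touches it), so no matching can be larger.

2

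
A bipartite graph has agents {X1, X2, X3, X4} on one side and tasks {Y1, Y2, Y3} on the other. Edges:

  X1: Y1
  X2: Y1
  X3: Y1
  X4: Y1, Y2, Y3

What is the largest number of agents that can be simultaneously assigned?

2

Unit-capacity flow: source→left, listed edges, right→sink; max matching = max flow.
Augmenting path X1→Y1 (+1); matched 1.
Augmenting path X4→Y2 (+1); matched 2.
No augmenting path remains; maximum matching = 2.
König certificate: {X4, Y1} is a vertex cover of size 2 (every listed pair touches it), so no matching can be larger.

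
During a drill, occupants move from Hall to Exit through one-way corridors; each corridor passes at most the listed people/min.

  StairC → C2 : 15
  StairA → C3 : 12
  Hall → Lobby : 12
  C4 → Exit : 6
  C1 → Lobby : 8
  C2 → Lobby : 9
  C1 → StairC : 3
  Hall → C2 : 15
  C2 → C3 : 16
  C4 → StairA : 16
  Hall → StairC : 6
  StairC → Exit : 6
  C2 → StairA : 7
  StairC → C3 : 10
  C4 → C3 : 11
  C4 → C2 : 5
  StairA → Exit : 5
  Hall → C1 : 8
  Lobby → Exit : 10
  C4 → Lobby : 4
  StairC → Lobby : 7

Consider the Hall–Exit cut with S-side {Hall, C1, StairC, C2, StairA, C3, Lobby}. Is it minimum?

Given cut capacity: 6 + 5 + 10 = 21.
Augment Hall→StairC→Exit: bottleneck 6, flow now 6.
Augment Hall→Lobby→Exit: bottleneck 10, flow now 16.
Augment Hall→C2→StairA→Exit: bottleneck 5, flow now 21.
No augmenting path remains; maximum flow = 21.
Cut capacity 21 equals the max flow, so it is a minimum cut.

Yes — it is a minimum cut (capacity 21).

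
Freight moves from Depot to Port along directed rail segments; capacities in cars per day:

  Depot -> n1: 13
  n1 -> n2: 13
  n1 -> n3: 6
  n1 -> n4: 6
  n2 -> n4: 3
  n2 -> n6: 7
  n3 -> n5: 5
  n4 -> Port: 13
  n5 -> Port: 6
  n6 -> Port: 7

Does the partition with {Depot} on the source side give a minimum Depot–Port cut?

Given cut capacity: 13 = 13.
Augment Depot→n1→n4→Port: bottleneck 6, flow now 6.
Augment Depot→n1→n2→n4→Port: bottleneck 3, flow now 9.
Augment Depot→n1→n2→n6→Port: bottleneck 4, flow now 13.
No augmenting path remains; maximum flow = 13.
Cut capacity 13 equals the max flow, so it is a minimum cut.

Yes — it is a minimum cut (capacity 13).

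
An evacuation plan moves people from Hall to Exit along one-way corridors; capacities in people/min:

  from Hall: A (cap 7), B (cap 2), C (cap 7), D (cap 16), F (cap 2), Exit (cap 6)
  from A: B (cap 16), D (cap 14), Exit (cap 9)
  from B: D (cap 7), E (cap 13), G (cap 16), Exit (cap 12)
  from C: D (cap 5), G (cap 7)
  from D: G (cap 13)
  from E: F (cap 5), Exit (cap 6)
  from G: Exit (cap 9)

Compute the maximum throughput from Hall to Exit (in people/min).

24

Augment Hall→Exit: bottleneck 6, flow now 6.
Augment Hall→A→Exit: bottleneck 7, flow now 13.
Augment Hall→B→Exit: bottleneck 2, flow now 15.
Augment Hall→C→G→Exit: bottleneck 7, flow now 22.
Augment Hall→D→G→Exit: bottleneck 2, flow now 24.
No augmenting path remains; maximum flow = 24.
In the residual graph, reachable from Hall: {Hall, C, D, F, G}.
Min-cut edges: Hall→A (7), Hall→B (2), Hall→Exit (6), G→Exit (9); capacity 7 + 2 + 6 + 9 = 24.
This cut is saturated, so no flow can exceed 24.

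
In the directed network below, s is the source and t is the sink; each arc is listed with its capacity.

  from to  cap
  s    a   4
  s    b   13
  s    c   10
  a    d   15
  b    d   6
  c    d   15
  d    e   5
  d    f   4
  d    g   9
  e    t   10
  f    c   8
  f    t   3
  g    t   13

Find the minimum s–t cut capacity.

17

Augment s→a→d→e→t: bottleneck 4, flow now 4.
Augment s→b→d→e→t: bottleneck 1, flow now 5.
Augment s→b→d→f→t: bottleneck 3, flow now 8.
Augment s→b→d→g→t: bottleneck 2, flow now 10.
Augment s→c→d→g→t: bottleneck 7, flow now 17.
No augmenting path remains; maximum flow = 17.
By max-flow min-cut, the minimum cut capacity equals the max flow.
In the residual graph, reachable from s: {s, a, b, c, d, f}.
Min-cut edges: d→e (5), d→g (9), f→t (3); capacity 5 + 9 + 3 = 17.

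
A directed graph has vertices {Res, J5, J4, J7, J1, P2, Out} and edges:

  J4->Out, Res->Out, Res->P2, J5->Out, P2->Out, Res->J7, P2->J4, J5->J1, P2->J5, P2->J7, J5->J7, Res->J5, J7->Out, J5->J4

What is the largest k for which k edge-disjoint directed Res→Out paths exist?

Assign every edge capacity 1; by Menger, the answer equals the max flow.
Path Res→Out (+1); total 1.
Path Res→J5→Out (+1); total 2.
Path Res→J7→Out (+1); total 3.
Path Res→P2→Out (+1); total 4.
No residual Res→Out path; max flow = 4.
Certifying cut of size 4: {Res→J5, Res→J7, Res→Out, Res→P2}.

4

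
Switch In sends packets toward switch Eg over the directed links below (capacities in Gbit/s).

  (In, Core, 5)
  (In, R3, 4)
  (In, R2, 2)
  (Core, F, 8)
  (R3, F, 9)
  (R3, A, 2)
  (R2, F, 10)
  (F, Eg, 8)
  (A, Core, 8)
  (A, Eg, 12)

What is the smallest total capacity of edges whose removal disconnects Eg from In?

Augment In→Core→F→Eg: bottleneck 5, flow now 5.
Augment In→R3→F→Eg: bottleneck 3, flow now 8.
Augment In→R3→A→Eg: bottleneck 1, flow now 9.
Augment In→R2→F→R3→A→Eg: bottleneck 1, flow now 10. (uses reverse residual edge)
No augmenting path remains; maximum flow = 10.
By max-flow min-cut, the minimum cut capacity equals the max flow.
In the residual graph, reachable from In: {In, Core, R3, R2, F}.
Min-cut edges: R3→A (2), F→Eg (8); capacity 2 + 8 = 10.

10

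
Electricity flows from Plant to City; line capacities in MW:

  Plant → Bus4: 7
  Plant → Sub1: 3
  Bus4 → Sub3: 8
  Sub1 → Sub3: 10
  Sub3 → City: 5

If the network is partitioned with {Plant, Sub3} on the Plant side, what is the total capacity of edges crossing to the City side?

15

Edges leaving {Plant, Sub3}: Plant→Bus4 (7), Plant→Sub1 (3), Sub3→City (5).
Cut capacity = 7 + 3 + 5 = 15.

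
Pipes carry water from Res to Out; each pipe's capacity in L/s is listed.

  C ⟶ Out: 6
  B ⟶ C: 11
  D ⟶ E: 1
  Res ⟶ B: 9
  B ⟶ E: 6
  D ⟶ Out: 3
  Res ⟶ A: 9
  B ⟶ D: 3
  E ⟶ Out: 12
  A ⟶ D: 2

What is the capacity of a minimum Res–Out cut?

Augment Res→A→D→Out: bottleneck 2, flow now 2.
Augment Res→B→C→Out: bottleneck 6, flow now 8.
Augment Res→B→D→Out: bottleneck 1, flow now 9.
Augment Res→B→E→Out: bottleneck 2, flow now 11.
No augmenting path remains; maximum flow = 11.
By max-flow min-cut, the minimum cut capacity equals the max flow.
In the residual graph, reachable from Res: {Res, A}.
Min-cut edges: Res→B (9), A→D (2); capacity 9 + 2 = 11.

11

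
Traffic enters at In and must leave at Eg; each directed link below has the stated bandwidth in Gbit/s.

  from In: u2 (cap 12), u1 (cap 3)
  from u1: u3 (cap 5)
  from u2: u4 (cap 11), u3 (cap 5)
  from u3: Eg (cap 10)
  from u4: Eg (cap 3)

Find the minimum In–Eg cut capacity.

11

Augment In→u1→u3→Eg: bottleneck 3, flow now 3.
Augment In→u2→u3→Eg: bottleneck 5, flow now 8.
Augment In→u2→u4→Eg: bottleneck 3, flow now 11.
No augmenting path remains; maximum flow = 11.
By max-flow min-cut, the minimum cut capacity equals the max flow.
In the residual graph, reachable from In: {In, u2, u4}.
Min-cut edges: In→u1 (3), u2→u3 (5), u4→Eg (3); capacity 3 + 5 + 3 = 11.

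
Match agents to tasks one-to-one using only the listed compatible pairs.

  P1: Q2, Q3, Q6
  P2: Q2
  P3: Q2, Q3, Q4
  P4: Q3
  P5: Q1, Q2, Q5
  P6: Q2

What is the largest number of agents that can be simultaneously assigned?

5

Unit-capacity flow: source→left, listed edges, right→sink; max matching = max flow.
Augmenting path P1→Q2 (+1); matched 1.
Augmenting path P3→Q3 (+1); matched 2.
Augmenting path P5→Q1 (+1); matched 3.
Augmenting path P2→Q2→P1→Q6 (+1); matched 4.
Augmenting path P4→Q3→P3→Q4 (+1); matched 5.
No augmenting path remains; maximum matching = 5.
König certificate: {P1, P3, P4, P5, Q2} is a vertex cover of size 5 (every listed pair touches it), so no matching can be larger.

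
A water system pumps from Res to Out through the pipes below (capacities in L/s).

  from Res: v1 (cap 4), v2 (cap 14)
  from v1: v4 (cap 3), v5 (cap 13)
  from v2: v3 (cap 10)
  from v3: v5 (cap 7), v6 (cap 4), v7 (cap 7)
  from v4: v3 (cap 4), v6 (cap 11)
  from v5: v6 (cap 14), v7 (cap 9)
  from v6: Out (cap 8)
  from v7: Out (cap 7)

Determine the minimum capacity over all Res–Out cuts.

Augment Res→v1→v4→v6→Out: bottleneck 3, flow now 3.
Augment Res→v1→v5→v6→Out: bottleneck 1, flow now 4.
Augment Res→v2→v3→v6→Out: bottleneck 4, flow now 8.
Augment Res→v2→v3→v7→Out: bottleneck 6, flow now 14.
No augmenting path remains; maximum flow = 14.
By max-flow min-cut, the minimum cut capacity equals the max flow.
In the residual graph, reachable from Res: {Res, v2}.
Min-cut edges: Res→v1 (4), v2→v3 (10); capacity 4 + 10 = 14.

14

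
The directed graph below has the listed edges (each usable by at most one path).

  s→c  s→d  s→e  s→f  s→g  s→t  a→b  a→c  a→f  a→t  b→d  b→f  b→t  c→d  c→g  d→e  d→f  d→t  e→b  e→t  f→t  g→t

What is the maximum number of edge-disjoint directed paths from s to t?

6

Assign every edge capacity 1; by Menger, the answer equals the max flow.
Path s→t (+1); total 1.
Path s→d→t (+1); total 2.
Path s→e→t (+1); total 3.
Path s→f→t (+1); total 4.
Path s→g→t (+1); total 5.
Path s→c→d→e→b→t (+1); total 6.
No residual s→t path; max flow = 6.
Certifying cut of size 6: {s→c, s→d, s→e, s→f, s→g, s→t}.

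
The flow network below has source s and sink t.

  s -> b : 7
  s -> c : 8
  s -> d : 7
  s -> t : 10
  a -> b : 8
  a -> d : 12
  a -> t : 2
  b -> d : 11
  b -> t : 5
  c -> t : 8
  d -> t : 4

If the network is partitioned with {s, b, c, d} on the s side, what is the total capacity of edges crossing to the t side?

27

Edges leaving {s, b, c, d}: s→t (10), b→t (5), c→t (8), d→t (4).
Cut capacity = 10 + 5 + 8 + 4 = 27.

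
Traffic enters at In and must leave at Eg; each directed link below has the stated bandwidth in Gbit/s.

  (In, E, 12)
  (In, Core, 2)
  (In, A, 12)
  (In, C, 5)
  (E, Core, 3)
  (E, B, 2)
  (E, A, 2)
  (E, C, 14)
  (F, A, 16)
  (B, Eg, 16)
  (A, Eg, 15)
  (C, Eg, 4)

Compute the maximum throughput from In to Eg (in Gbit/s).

Augment In→A→Eg: bottleneck 12, flow now 12.
Augment In→C→Eg: bottleneck 4, flow now 16.
Augment In→E→B→Eg: bottleneck 2, flow now 18.
Augment In→E→A→Eg: bottleneck 2, flow now 20.
No augmenting path remains; maximum flow = 20.
In the residual graph, reachable from In: {In, E, Core, C}.
Min-cut edges: In→A (12), E→B (2), E→A (2), C→Eg (4); capacity 12 + 2 + 2 + 4 = 20.
This cut is saturated, so no flow can exceed 20.

20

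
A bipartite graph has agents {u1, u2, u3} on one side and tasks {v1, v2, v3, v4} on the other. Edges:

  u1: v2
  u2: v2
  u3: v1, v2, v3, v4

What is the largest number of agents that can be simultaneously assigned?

Unit-capacity flow: source→left, listed edges, right→sink; max matching = max flow.
Augmenting path u1→v2 (+1); matched 1.
Augmenting path u3→v1 (+1); matched 2.
No augmenting path remains; maximum matching = 2.
König certificate: {u3, v2} is a vertex cover of size 2 (every listed pair touches it), so no matching can be larger.

2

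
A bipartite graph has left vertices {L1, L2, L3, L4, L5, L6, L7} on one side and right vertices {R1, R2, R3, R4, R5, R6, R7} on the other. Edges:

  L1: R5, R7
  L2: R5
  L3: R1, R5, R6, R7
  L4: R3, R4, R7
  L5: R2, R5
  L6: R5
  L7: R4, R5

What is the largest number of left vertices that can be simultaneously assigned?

Unit-capacity flow: source→left, listed edges, right→sink; max matching = max flow.
Augmenting path L1→R5 (+1); matched 1.
Augmenting path L3→R1 (+1); matched 2.
Augmenting path L4→R3 (+1); matched 3.
Augmenting path L5→R2 (+1); matched 4.
Augmenting path L7→R4 (+1); matched 5.
Augmenting path L2→R5→L1→R7 (+1); matched 6.
No augmenting path remains; maximum matching = 6.
König certificate: {L1, L3, L4, L5, L7, R5} is a vertex cover of size 6 (every listed pair touches it), so no matching can be larger.

6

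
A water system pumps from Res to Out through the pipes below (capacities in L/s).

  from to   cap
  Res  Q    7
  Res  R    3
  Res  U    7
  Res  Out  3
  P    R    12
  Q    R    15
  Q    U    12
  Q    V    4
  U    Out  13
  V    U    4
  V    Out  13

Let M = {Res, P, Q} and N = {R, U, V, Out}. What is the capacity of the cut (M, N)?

56

Edges leaving {Res, P, Q}: Res→R (3), Res→U (7), Res→Out (3), P→R (12), Q→R (15), Q→U (12), Q→V (4).
Cut capacity = 3 + 7 + 3 + 12 + 15 + 12 + 4 = 56.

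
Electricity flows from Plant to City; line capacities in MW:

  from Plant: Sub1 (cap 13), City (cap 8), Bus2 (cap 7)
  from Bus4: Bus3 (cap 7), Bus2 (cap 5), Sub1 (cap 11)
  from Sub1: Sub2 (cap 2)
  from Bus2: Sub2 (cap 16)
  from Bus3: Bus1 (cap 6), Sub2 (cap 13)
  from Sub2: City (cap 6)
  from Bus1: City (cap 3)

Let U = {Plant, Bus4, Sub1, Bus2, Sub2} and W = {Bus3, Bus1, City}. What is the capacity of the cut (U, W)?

21

Edges leaving {Plant, Bus4, Sub1, Bus2, Sub2}: Plant→City (8), Bus4→Bus3 (7), Sub2→City (6).
Cut capacity = 8 + 7 + 6 = 21.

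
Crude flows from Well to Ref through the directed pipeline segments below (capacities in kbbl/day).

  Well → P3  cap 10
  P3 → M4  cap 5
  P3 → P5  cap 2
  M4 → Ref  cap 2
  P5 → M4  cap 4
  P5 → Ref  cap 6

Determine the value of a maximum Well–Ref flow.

4

Augment Well→P3→M4→Ref: bottleneck 2, flow now 2.
Augment Well→P3→P5→Ref: bottleneck 2, flow now 4.
No augmenting path remains; maximum flow = 4.
In the residual graph, reachable from Well: {Well, P3, M4}.
Min-cut edges: P3→P5 (2), M4→Ref (2); capacity 2 + 2 = 4.
This cut is saturated, so no flow can exceed 4.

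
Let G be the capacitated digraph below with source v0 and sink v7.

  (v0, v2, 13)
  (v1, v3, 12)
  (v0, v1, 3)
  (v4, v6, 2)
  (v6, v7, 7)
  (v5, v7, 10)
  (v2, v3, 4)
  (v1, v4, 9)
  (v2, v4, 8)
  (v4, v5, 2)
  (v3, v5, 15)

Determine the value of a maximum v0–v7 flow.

11

Augment v0→v1→v3→v5→v7: bottleneck 3, flow now 3.
Augment v0→v2→v3→v5→v7: bottleneck 4, flow now 7.
Augment v0→v2→v4→v5→v7: bottleneck 2, flow now 9.
Augment v0→v2→v4→v6→v7: bottleneck 2, flow now 11.
No augmenting path remains; maximum flow = 11.
In the residual graph, reachable from v0: {v0, v2, v4}.
Min-cut edges: v0→v1 (3), v2→v3 (4), v4→v5 (2), v4→v6 (2); capacity 3 + 4 + 2 + 2 = 11.
This cut is saturated, so no flow can exceed 11.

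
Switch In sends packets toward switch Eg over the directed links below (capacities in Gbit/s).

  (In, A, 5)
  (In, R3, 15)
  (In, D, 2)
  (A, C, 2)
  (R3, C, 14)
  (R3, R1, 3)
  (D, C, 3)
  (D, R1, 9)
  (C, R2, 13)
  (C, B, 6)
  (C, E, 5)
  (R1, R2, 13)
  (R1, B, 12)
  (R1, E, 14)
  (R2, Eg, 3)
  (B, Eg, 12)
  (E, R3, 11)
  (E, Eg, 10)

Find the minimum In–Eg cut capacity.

19

Augment In→A→C→R2→Eg: bottleneck 2, flow now 2.
Augment In→R3→C→R2→Eg: bottleneck 1, flow now 3.
Augment In→R3→C→B→Eg: bottleneck 6, flow now 9.
Augment In→R3→C→E→Eg: bottleneck 5, flow now 14.
Augment In→R3→R1→B→Eg: bottleneck 3, flow now 17.
Augment In→D→R1→B→Eg: bottleneck 2, flow now 19.
No augmenting path remains; maximum flow = 19.
By max-flow min-cut, the minimum cut capacity equals the max flow.
In the residual graph, reachable from In: {In, A}.
Min-cut edges: In→R3 (15), In→D (2), A→C (2); capacity 15 + 2 + 2 = 19.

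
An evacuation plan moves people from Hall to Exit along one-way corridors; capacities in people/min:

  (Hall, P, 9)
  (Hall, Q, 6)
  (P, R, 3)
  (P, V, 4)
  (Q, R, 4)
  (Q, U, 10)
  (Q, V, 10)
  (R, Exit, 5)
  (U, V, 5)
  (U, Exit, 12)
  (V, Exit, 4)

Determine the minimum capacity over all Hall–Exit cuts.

13

Augment Hall→P→R→Exit: bottleneck 3, flow now 3.
Augment Hall→P→V→Exit: bottleneck 4, flow now 7.
Augment Hall→Q→R→Exit: bottleneck 2, flow now 9.
Augment Hall→Q→U→Exit: bottleneck 4, flow now 13.
No augmenting path remains; maximum flow = 13.
By max-flow min-cut, the minimum cut capacity equals the max flow.
In the residual graph, reachable from Hall: {Hall, P}.
Min-cut edges: Hall→Q (6), P→R (3), P→V (4); capacity 6 + 3 + 4 = 13.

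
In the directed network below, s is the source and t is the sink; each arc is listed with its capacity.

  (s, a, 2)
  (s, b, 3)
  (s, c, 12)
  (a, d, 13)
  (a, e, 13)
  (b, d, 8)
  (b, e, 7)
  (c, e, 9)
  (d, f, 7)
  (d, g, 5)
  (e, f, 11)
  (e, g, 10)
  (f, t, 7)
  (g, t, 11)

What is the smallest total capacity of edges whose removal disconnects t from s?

Augment s→a→d→f→t: bottleneck 2, flow now 2.
Augment s→b→d→f→t: bottleneck 3, flow now 5.
Augment s→c→e→f→t: bottleneck 2, flow now 7.
Augment s→c→e→g→t: bottleneck 7, flow now 14.
No augmenting path remains; maximum flow = 14.
By max-flow min-cut, the minimum cut capacity equals the max flow.
In the residual graph, reachable from s: {s, c}.
Min-cut edges: s→a (2), s→b (3), c→e (9); capacity 2 + 3 + 9 = 14.

14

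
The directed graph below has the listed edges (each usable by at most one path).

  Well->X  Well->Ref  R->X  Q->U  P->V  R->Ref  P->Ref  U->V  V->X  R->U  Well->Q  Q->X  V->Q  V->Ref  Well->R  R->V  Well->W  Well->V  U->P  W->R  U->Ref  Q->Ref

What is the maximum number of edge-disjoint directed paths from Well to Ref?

5

Assign every edge capacity 1; by Menger, the answer equals the max flow.
Path Well→Ref (+1); total 1.
Path Well→Q→Ref (+1); total 2.
Path Well→R→Ref (+1); total 3.
Path Well→V→Ref (+1); total 4.
Path Well→W→R→U→Ref (+1); total 5.
No residual Well→Ref path; max flow = 5.
Certifying cut of size 5: {Well→Q, Well→R, Well→Ref, Well→V, Well→W}.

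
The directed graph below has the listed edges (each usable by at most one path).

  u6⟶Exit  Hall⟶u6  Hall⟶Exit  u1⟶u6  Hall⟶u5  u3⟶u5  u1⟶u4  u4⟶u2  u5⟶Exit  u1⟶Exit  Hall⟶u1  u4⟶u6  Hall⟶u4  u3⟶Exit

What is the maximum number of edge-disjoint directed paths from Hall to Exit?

4

Assign every edge capacity 1; by Menger, the answer equals the max flow.
Path Hall→Exit (+1); total 1.
Path Hall→u1→Exit (+1); total 2.
Path Hall→u5→Exit (+1); total 3.
Path Hall→u6→Exit (+1); total 4.
No residual Hall→Exit path; max flow = 4.
Certifying cut of size 4: {Hall→Exit, Hall→u1, Hall→u5, u6→Exit}.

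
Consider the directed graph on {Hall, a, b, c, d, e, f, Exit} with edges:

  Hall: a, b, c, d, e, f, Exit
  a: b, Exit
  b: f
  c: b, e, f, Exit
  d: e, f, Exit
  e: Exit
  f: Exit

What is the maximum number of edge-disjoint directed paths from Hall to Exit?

Assign every edge capacity 1; by Menger, the answer equals the max flow.
Path Hall→Exit (+1); total 1.
Path Hall→a→Exit (+1); total 2.
Path Hall→c→Exit (+1); total 3.
Path Hall→d→Exit (+1); total 4.
Path Hall→e→Exit (+1); total 5.
Path Hall→f→Exit (+1); total 6.
No residual Hall→Exit path; max flow = 6.
Certifying cut of size 6: {Hall→Exit, Hall→a, Hall→c, Hall→d, Hall→e, f→Exit}.

6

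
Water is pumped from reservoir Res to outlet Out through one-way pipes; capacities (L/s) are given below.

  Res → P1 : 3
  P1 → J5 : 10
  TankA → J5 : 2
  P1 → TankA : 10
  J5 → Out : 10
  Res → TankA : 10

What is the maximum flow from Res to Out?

5

Augment Res→P1→J5→Out: bottleneck 3, flow now 3.
Augment Res→TankA→J5→Out: bottleneck 2, flow now 5.
No augmenting path remains; maximum flow = 5.
In the residual graph, reachable from Res: {Res, TankA}.
Min-cut edges: Res→P1 (3), TankA→J5 (2); capacity 3 + 2 = 5.
This cut is saturated, so no flow can exceed 5.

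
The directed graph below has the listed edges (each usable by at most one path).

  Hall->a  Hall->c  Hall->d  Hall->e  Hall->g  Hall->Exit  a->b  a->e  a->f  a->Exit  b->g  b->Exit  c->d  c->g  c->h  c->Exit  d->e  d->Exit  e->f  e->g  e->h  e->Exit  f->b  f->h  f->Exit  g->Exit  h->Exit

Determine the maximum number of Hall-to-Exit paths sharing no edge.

6

Assign every edge capacity 1; by Menger, the answer equals the max flow.
Path Hall→Exit (+1); total 1.
Path Hall→a→Exit (+1); total 2.
Path Hall→c→Exit (+1); total 3.
Path Hall→d→Exit (+1); total 4.
Path Hall→e→Exit (+1); total 5.
Path Hall→g→Exit (+1); total 6.
No residual Hall→Exit path; max flow = 6.
Certifying cut of size 6: {Hall→Exit, Hall→a, Hall→c, Hall→d, Hall→e, Hall→g}.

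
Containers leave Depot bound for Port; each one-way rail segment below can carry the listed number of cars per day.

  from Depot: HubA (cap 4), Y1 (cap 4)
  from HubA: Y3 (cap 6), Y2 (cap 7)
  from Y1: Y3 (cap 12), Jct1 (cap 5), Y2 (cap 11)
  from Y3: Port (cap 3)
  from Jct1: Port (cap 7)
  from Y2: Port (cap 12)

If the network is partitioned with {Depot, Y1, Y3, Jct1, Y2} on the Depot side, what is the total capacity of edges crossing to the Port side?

26

Edges leaving {Depot, Y1, Y3, Jct1, Y2}: Depot→HubA (4), Y3→Port (3), Jct1→Port (7), Y2→Port (12).
Cut capacity = 4 + 3 + 7 + 12 = 26.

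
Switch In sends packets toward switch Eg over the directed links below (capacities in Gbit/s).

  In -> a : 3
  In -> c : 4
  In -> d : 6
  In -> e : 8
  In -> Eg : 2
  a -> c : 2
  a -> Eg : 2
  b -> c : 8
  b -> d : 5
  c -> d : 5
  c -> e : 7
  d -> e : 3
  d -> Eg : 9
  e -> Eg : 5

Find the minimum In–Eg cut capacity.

18

Augment In→Eg: bottleneck 2, flow now 2.
Augment In→a→Eg: bottleneck 2, flow now 4.
Augment In→d→Eg: bottleneck 6, flow now 10.
Augment In→e→Eg: bottleneck 5, flow now 15.
Augment In→c→d→Eg: bottleneck 3, flow now 18.
No augmenting path remains; maximum flow = 18.
By max-flow min-cut, the minimum cut capacity equals the max flow.
In the residual graph, reachable from In: {In, a, c, d, e}.
Min-cut edges: In→Eg (2), a→Eg (2), d→Eg (9), e→Eg (5); capacity 2 + 2 + 9 + 5 = 18.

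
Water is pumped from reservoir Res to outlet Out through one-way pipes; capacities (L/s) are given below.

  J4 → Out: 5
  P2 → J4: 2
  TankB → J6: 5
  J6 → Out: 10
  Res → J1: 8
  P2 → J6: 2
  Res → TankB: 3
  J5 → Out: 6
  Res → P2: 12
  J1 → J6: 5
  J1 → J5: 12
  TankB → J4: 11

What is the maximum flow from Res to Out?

Augment Res→TankB→J4→Out: bottleneck 3, flow now 3.
Augment Res→J1→J5→Out: bottleneck 6, flow now 9.
Augment Res→J1→J6→Out: bottleneck 2, flow now 11.
Augment Res→P2→J4→Out: bottleneck 2, flow now 13.
Augment Res→P2→J6→Out: bottleneck 2, flow now 15.
No augmenting path remains; maximum flow = 15.
In the residual graph, reachable from Res: {Res, P2}.
Min-cut edges: Res→TankB (3), Res→J1 (8), P2→J4 (2), P2→J6 (2); capacity 3 + 8 + 2 + 2 = 15.
This cut is saturated, so no flow can exceed 15.

15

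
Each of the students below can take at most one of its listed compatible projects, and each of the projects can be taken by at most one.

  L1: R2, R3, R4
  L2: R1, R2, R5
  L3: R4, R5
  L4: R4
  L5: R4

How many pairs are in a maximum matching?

4

Unit-capacity flow: source→left, listed edges, right→sink; max matching = max flow.
Augmenting path L1→R2 (+1); matched 1.
Augmenting path L2→R1 (+1); matched 2.
Augmenting path L3→R4 (+1); matched 3.
Augmenting path L4→R4→L3→R5 (+1); matched 4.
No augmenting path remains; maximum matching = 4.
König certificate: {L1, L2, L3, R4} is a vertex cover of size 4 (every listed pair touches it), so no matching can be larger.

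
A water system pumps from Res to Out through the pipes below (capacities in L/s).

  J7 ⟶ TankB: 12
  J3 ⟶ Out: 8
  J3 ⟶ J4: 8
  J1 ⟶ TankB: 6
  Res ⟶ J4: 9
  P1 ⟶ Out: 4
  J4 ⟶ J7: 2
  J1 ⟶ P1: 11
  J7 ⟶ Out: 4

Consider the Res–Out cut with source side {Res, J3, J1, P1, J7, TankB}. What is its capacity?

33

Edges leaving {Res, J3, J1, P1, J7, TankB}: Res→J4 (9), J3→J4 (8), J3→Out (8), P1→Out (4), J7→Out (4).
Cut capacity = 9 + 8 + 8 + 4 + 4 = 33.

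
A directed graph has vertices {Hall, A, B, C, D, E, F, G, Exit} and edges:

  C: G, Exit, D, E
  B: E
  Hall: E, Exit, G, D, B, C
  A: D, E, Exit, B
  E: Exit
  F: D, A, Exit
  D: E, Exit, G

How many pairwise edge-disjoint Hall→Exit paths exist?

4

Assign every edge capacity 1; by Menger, the answer equals the max flow.
Path Hall→Exit (+1); total 1.
Path Hall→C→Exit (+1); total 2.
Path Hall→D→Exit (+1); total 3.
Path Hall→E→Exit (+1); total 4.
No residual Hall→Exit path; max flow = 4.
Certifying cut of size 4: {E→Exit, Hall→C, Hall→D, Hall→Exit}.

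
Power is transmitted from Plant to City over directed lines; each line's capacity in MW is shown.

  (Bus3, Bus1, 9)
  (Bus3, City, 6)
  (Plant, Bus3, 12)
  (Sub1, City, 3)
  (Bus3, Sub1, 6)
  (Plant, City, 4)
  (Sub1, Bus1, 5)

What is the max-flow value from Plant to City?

Augment Plant→City: bottleneck 4, flow now 4.
Augment Plant→Bus3→City: bottleneck 6, flow now 10.
Augment Plant→Bus3→Sub1→City: bottleneck 3, flow now 13.
No augmenting path remains; maximum flow = 13.
In the residual graph, reachable from Plant: {Plant, Bus3, Sub1, Bus1}.
Min-cut edges: Plant→City (4), Bus3→City (6), Sub1→City (3); capacity 4 + 6 + 3 = 13.
This cut is saturated, so no flow can exceed 13.

13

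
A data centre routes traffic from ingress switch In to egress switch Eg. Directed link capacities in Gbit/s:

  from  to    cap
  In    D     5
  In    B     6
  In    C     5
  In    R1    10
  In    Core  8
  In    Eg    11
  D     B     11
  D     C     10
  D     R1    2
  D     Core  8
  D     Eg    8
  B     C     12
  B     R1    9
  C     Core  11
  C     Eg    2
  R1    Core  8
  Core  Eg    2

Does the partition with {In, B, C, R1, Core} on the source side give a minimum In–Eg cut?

Yes — it is a minimum cut (capacity 20).

Given cut capacity: 5 + 11 + 2 + 2 = 20.
Augment In→Eg: bottleneck 11, flow now 11.
Augment In→D→Eg: bottleneck 5, flow now 16.
Augment In→C→Eg: bottleneck 2, flow now 18.
Augment In→Core→Eg: bottleneck 2, flow now 20.
No augmenting path remains; maximum flow = 20.
Cut capacity 20 equals the max flow, so it is a minimum cut.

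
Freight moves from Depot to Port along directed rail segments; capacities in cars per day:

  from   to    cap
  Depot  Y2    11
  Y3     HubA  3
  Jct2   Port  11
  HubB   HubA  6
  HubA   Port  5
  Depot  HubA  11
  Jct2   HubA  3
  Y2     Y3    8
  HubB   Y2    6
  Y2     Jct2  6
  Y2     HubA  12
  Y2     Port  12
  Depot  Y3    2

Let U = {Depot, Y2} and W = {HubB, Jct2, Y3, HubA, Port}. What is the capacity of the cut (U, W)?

Edges leaving {Depot, Y2}: Depot→Y3 (2), Depot→HubA (11), Y2→Jct2 (6), Y2→Y3 (8), Y2→HubA (12), Y2→Port (12).
Cut capacity = 2 + 11 + 6 + 8 + 12 + 12 = 51.

51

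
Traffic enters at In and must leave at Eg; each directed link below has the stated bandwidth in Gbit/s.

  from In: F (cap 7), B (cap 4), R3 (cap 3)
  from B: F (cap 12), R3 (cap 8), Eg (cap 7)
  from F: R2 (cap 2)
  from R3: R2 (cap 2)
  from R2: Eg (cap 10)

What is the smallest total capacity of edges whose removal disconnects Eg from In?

8

Augment In→B→Eg: bottleneck 4, flow now 4.
Augment In→F→R2→Eg: bottleneck 2, flow now 6.
Augment In→R3→R2→Eg: bottleneck 2, flow now 8.
No augmenting path remains; maximum flow = 8.
By max-flow min-cut, the minimum cut capacity equals the max flow.
In the residual graph, reachable from In: {In, F, R3}.
Min-cut edges: In→B (4), F→R2 (2), R3→R2 (2); capacity 4 + 2 + 2 = 8.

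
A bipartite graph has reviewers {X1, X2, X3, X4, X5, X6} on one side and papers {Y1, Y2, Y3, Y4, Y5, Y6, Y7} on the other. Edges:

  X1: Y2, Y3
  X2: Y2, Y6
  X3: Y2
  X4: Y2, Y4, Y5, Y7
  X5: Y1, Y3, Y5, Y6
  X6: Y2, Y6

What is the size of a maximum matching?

5

Unit-capacity flow: source→left, listed edges, right→sink; max matching = max flow.
Augmenting path X1→Y2 (+1); matched 1.
Augmenting path X2→Y6 (+1); matched 2.
Augmenting path X4→Y4 (+1); matched 3.
Augmenting path X5→Y1 (+1); matched 4.
Augmenting path X3→Y2→X1→Y3 (+1); matched 5.
No augmenting path remains; maximum matching = 5.
König certificate: {X1, X4, X5, Y2, Y6} is a vertex cover of size 5 (every listed pair touches it), so no matching can be larger.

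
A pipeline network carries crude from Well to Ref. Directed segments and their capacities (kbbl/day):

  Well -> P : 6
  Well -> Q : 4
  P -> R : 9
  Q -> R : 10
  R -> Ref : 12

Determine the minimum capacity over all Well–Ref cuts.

10

Augment Well→P→R→Ref: bottleneck 6, flow now 6.
Augment Well→Q→R→Ref: bottleneck 4, flow now 10.
No augmenting path remains; maximum flow = 10.
By max-flow min-cut, the minimum cut capacity equals the max flow.
In the residual graph, reachable from Well: {Well}.
Min-cut edges: Well→P (6), Well→Q (4); capacity 6 + 4 = 10.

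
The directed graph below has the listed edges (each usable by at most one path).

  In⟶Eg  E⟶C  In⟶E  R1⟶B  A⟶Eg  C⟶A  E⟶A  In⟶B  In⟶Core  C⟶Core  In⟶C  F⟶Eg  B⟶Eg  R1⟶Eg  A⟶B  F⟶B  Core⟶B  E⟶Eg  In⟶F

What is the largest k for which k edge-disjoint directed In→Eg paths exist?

Assign every edge capacity 1; by Menger, the answer equals the max flow.
Path In→Eg (+1); total 1.
Path In→E→Eg (+1); total 2.
Path In→F→Eg (+1); total 3.
Path In→B→Eg (+1); total 4.
Path In→C→A→Eg (+1); total 5.
No residual In→Eg path; max flow = 5.
Certifying cut of size 5: {B→Eg, In→C, In→E, In→Eg, In→F}.

5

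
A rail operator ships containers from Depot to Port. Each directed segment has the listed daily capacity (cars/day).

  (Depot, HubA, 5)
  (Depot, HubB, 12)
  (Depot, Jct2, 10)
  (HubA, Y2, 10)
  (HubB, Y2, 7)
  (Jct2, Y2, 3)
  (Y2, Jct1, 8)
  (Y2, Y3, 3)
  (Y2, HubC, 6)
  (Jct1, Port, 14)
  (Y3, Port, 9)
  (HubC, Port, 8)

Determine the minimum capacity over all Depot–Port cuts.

15

Augment Depot→HubA→Y2→Jct1→Port: bottleneck 5, flow now 5.
Augment Depot→HubB→Y2→Jct1→Port: bottleneck 3, flow now 8.
Augment Depot→HubB→Y2→Y3→Port: bottleneck 3, flow now 11.
Augment Depot→HubB→Y2→HubC→Port: bottleneck 1, flow now 12.
Augment Depot→Jct2→Y2→HubC→Port: bottleneck 3, flow now 15.
No augmenting path remains; maximum flow = 15.
By max-flow min-cut, the minimum cut capacity equals the max flow.
In the residual graph, reachable from Depot: {Depot, HubB, Jct2}.
Min-cut edges: Depot→HubA (5), HubB→Y2 (7), Jct2→Y2 (3); capacity 5 + 7 + 3 = 15.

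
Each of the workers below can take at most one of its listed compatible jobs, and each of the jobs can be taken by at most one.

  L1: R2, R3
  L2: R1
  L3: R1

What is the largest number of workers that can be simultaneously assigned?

Unit-capacity flow: source→left, listed edges, right→sink; max matching = max flow.
Augmenting path L1→R2 (+1); matched 1.
Augmenting path L2→R1 (+1); matched 2.
No augmenting path remains; maximum matching = 2.
König certificate: {L1, R1} is a vertex cover of size 2 (every listed pair touches it), so no matching can be larger.

2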